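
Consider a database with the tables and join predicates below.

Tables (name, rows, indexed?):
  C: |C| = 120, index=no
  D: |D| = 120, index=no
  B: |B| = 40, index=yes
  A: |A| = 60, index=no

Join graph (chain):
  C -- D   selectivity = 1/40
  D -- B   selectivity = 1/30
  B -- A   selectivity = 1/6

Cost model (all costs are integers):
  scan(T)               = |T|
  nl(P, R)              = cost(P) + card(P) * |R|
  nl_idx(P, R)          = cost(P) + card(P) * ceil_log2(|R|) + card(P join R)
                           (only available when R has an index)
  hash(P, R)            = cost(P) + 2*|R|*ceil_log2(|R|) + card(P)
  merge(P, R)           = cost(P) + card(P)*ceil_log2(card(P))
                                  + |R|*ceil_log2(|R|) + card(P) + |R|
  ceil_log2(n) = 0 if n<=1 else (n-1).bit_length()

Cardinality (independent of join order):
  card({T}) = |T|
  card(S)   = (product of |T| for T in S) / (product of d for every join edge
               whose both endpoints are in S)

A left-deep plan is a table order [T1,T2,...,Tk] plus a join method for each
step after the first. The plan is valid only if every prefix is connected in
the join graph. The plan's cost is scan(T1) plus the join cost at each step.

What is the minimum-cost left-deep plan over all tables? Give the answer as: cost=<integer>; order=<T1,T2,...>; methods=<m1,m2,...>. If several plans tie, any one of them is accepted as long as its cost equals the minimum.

Selinger DP (subsets sized 1..n):
  {C}: scan cost=120, card=120
  {D}: scan cost=120, card=120
  {B}: scan cost=40, card=40
  {A}: scan cost=60, card=60
  {CD}: card=360; try (D,hash)→1920, (C,hash)→1920, (D,merge)→2040, (C,merge)→2040, (D,nl)→14520, (C,nl)→14520; best=1920 via (D,hash)
  {BD}: card=160; try (B,hash)→720, (B,nl_idx)→1000, (D,merge)→1280, (B,merge)→1360, (D,hash)→1760, (D,nl)→4840 …(+1); best=720 via (B,hash)
  {AB}: card=400; try (B,hash)→600, (A,merge)→740, (B,merge)→760, (A,hash)→800, (B,nl_idx)→820, (A,nl)→2440 …(+1); best=600 via (B,hash)
  {BCD}: card=480; try (C,hash)→2560, (B,hash)→2760, (C,merge)→3120, (B,nl_idx)→4560, (B,merge)→5800, (B,nl)→16320 …(+1); best=2560 via (C,hash)
  {ABD}: card=1600; try (A,hash)→1600, (A,merge)→2580, (D,hash)→2680, (D,merge)→5560, (A,nl)→10320, (D,nl)→48600; best=1600 via (A,hash)
  {ABCD}: card=4800; try (A,hash)→3760, (C,hash)→4880, (A,merge)→7780, (C,merge)→21760, (A,nl)→31360, (C,nl)→193600; best=3760 via (A,hash)

cost=3760; order=D,B,C,A; methods=hash,hash,hash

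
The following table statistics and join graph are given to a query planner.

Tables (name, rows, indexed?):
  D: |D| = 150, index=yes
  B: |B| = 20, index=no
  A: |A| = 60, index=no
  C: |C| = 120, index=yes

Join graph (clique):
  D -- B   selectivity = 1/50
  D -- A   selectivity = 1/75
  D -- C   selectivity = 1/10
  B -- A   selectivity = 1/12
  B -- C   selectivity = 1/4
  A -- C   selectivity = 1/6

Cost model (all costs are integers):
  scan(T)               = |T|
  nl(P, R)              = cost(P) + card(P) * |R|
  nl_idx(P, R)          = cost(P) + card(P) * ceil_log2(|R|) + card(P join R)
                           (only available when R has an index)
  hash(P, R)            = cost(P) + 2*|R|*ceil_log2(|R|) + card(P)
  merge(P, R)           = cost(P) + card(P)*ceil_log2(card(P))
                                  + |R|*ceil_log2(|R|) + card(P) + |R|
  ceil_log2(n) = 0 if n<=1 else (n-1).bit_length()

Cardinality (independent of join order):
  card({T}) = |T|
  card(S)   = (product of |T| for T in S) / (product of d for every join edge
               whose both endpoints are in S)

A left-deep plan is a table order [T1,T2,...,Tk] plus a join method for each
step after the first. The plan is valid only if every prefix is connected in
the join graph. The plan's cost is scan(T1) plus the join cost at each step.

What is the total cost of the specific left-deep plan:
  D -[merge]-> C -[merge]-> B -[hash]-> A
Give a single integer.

step 1: scan D: cost=150, card=150
step 2: join C via merge
    card(P join C) = 150*120/(10) = 1800
    cost = 150 + 150*8 + 120*7 + 150 + 120 = 2460
step 3: join B via merge
    card(P join B) = 1800*20/(50*4) = 180
    cost = 2460 + 1800*11 + 20*5 + 1800 + 20 = 24180
step 4: join A via hash
    card(P join A) = 180*60/(75*12*6) = 2
    cost = 24180 + 2*60*6 + 180 = 25080

25080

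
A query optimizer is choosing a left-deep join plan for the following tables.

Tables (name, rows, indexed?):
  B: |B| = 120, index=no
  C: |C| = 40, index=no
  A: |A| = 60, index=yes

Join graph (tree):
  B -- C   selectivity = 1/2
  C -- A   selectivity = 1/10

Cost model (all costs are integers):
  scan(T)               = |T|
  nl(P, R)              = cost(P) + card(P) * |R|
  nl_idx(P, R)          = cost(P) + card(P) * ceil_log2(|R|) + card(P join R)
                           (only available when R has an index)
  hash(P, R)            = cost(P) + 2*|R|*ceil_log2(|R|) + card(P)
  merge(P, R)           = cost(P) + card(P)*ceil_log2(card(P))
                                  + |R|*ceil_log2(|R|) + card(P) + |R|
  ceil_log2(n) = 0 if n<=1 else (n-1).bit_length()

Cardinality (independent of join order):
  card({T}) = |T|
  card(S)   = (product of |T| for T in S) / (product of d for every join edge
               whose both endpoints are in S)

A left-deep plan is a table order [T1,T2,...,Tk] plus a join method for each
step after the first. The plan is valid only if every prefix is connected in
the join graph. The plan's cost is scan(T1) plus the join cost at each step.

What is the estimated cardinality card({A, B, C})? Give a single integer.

14400

Tables in S: A(60), B(120), C(40)
Edges inside S: B-C(d=2), C-A(d=10)
numerator = 60 * 120 * 40 = 288000
denominator = 2 * 10 = 20
card(S) = 288000 / 20 = 14400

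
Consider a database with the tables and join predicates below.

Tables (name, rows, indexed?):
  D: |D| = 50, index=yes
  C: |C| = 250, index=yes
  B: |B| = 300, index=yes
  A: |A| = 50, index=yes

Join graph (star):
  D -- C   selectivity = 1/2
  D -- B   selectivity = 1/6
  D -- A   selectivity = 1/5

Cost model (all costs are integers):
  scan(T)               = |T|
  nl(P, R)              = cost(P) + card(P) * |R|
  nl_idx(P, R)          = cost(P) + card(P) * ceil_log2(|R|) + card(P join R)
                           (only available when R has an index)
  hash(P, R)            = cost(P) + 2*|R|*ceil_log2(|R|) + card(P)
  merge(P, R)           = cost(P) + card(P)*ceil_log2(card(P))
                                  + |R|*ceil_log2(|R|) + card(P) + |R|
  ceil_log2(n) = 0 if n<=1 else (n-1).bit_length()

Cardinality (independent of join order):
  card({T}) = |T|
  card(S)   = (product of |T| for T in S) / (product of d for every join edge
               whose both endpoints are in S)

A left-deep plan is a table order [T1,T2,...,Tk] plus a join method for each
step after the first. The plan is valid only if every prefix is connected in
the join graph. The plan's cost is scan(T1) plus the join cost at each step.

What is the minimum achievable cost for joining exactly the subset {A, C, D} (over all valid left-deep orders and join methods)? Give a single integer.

Selinger DP over subsets of {A,C,D}:
  {D}: scan cost=50, card=50
  {C}: scan cost=250, card=250
  {A}: scan cost=50, card=50
  {CD}: card=6250; try (D,hash)→1100, (C,merge)→2650, (D,merge)→2850, (C,hash)→4100, (C,nl_idx)→6700, (D,nl_idx)→8000 …(+2); best=1100 via (D,hash)
  {AD}: card=500; try (D,hash)→700, (A,hash)→700, (D,merge)→750, (A,merge)→750, (D,nl_idx)→850, (A,nl_idx)→850 …(+2); best=700 via (D,hash)
  {ACD}: card=62500; try (C,hash)→5200, (C,merge)→7950, (A,hash)→7950, (C,nl_idx)→67200, (A,merge)→88950, (A,nl_idx)→101100 …(+2); best=5200 via (C,hash)

5200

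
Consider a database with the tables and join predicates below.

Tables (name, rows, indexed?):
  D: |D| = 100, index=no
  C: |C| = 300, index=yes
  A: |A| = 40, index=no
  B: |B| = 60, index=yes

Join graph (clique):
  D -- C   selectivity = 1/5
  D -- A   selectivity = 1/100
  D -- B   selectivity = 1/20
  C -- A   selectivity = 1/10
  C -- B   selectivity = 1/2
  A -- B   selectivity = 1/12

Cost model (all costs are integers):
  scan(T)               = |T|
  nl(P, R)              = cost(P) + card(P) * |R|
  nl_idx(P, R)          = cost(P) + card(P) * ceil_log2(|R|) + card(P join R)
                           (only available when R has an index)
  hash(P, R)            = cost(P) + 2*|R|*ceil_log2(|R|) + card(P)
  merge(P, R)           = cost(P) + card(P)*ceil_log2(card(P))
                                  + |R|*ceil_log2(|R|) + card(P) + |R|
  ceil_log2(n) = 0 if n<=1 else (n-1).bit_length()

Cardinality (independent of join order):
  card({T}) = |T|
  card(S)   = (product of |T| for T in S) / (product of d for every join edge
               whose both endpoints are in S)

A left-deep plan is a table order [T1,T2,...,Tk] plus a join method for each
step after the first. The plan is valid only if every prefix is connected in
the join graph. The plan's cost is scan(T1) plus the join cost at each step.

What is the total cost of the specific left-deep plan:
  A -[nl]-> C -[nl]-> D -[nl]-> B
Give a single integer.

146440

step 1: scan A: cost=40, card=40
step 2: join C via nl
    card(P join C) = 40*300/(10) = 1200
    cost = 40 + 40*300 = 12040
step 3: join D via nl
    card(P join D) = 1200*100/(5*100) = 240
    cost = 12040 + 1200*100 = 132040
step 4: join B via nl
    card(P join B) = 240*60/(20*2*12) = 30
    cost = 132040 + 240*60 = 146440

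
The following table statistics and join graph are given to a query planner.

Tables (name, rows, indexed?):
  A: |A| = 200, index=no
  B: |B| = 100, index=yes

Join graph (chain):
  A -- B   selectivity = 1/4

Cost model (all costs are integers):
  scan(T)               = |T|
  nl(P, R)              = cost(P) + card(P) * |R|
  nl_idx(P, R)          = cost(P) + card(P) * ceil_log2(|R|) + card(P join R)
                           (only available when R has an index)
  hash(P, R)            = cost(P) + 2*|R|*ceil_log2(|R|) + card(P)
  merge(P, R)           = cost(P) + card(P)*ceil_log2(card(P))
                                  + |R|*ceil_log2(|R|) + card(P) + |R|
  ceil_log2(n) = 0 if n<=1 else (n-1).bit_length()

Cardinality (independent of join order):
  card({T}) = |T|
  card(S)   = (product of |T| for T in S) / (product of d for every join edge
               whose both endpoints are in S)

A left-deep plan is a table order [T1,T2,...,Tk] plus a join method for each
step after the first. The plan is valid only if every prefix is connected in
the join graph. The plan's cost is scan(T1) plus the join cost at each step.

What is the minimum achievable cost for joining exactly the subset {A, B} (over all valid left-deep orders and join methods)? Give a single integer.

Selinger DP over subsets of {A,B}:
  {A}: scan cost=200, card=200
  {B}: scan cost=100, card=100
  {AB}: card=5000; try (B,hash)→1800, (A,merge)→2700, (B,merge)→2800, (A,hash)→3400, (B,nl_idx)→6600, (A,nl)→20100 …(+1); best=1800 via (B,hash)

1800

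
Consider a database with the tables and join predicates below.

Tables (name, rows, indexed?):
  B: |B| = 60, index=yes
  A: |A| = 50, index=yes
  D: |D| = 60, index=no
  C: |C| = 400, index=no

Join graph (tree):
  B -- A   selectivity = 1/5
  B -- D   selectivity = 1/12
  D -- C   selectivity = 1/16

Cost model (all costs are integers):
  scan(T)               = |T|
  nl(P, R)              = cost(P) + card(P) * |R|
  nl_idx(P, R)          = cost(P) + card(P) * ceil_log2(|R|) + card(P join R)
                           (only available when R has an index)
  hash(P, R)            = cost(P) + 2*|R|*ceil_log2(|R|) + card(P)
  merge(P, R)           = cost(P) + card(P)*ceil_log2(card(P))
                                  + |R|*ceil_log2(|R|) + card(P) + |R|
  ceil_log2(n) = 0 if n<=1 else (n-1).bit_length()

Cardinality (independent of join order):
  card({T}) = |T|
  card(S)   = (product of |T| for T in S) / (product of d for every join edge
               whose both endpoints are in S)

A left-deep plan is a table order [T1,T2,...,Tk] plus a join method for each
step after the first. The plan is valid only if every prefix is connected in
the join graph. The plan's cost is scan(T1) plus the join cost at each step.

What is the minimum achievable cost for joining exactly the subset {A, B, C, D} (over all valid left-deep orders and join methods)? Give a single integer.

11820

Selinger DP over subsets of {A,B,C,D}:
  {B}: scan cost=60, card=60
  {A}: scan cost=50, card=50
  {D}: scan cost=60, card=60
  {C}: scan cost=400, card=400
  {AB}: card=600; try (A,hash)→720, (B,hash)→820, (B,merge)→820, (A,merge)→830, (B,nl_idx)→950, (A,nl_idx)→1020 …(+2); best=720 via (A,hash)
  {BD}: card=300; try (B,nl_idx)→720, (D,hash)→840, (B,hash)→840, (D,merge)→900, (B,merge)→900, (D,nl)→3660 …(+1); best=720 via (B,nl_idx)
  {CD}: card=1500; try (D,hash)→1520, (C,merge)→4480, (D,merge)→4820, (C,hash)→7320, (C,nl)→24060, (D,nl)→24400; best=1520 via (D,hash)
  {ABD}: card=3000; try (A,hash)→1620, (D,hash)→2040, (A,merge)→4070, (A,nl_idx)→5520, (D,merge)→7740, (A,nl)→15720 …(+1); best=1620 via (A,hash)
  {BCD}: card=7500; try (B,hash)→3740, (C,merge)→7720, (C,hash)→8220, (B,nl_idx)→18020, (B,merge)→19940, (B,nl)→91520 …(+1); best=3740 via (B,hash)
  {ABCD}: card=75000; try (C,hash)→11820, (A,hash)→11840, (C,merge)→44620, (A,merge)→109090, (A,nl_idx)→123740, (A,nl)→378740 …(+1); best=11820 via (C,hash)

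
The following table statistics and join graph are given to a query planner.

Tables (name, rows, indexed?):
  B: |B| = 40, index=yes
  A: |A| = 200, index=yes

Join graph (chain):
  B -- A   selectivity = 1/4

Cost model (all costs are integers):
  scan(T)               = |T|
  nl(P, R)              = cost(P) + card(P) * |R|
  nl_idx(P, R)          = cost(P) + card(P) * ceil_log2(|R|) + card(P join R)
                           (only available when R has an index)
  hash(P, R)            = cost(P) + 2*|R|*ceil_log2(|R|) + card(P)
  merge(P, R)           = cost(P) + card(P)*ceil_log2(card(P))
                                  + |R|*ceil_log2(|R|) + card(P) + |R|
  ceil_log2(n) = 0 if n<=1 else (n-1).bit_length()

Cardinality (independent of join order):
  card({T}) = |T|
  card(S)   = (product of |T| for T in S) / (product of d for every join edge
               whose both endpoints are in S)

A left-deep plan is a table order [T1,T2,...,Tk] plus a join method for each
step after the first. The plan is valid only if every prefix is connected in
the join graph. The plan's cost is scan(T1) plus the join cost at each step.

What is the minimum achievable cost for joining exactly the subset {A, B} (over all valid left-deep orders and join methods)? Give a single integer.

880

Selinger DP over subsets of {A,B}:
  {B}: scan cost=40, card=40
  {A}: scan cost=200, card=200
  {AB}: card=2000; try (B,hash)→880, (A,merge)→2120, (B,merge)→2280, (A,nl_idx)→2360, (A,hash)→3280, (B,nl_idx)→3400 …(+2); best=880 via (B,hash)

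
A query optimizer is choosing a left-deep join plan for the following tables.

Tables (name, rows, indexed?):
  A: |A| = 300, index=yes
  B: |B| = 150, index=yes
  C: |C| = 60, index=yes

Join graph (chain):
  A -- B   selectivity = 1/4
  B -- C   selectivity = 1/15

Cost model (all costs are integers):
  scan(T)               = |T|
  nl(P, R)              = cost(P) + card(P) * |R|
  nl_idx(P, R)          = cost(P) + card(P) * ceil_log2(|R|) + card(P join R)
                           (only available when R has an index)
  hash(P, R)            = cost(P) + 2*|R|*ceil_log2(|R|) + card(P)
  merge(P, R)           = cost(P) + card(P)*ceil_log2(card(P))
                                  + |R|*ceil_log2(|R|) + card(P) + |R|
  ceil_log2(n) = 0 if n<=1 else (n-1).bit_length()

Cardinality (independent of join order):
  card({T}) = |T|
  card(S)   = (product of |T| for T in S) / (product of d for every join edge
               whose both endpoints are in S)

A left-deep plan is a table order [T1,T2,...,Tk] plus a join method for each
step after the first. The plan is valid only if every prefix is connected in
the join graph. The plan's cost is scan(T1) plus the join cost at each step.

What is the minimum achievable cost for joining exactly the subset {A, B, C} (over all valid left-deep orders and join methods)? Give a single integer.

7020

Selinger DP over subsets of {A,B,C}:
  {A}: scan cost=300, card=300
  {B}: scan cost=150, card=150
  {C}: scan cost=60, card=60
  {AB}: card=11250; try (B,hash)→3000, (A,merge)→4500, (B,merge)→4650, (A,hash)→5700, (A,nl_idx)→12750, (B,nl_idx)→13950 …(+2); best=3000 via (B,hash)
  {BC}: card=600; try (C,hash)→1020, (B,nl_idx)→1140, (C,nl_idx)→1650, (B,merge)→1830, (C,merge)→1920, (B,hash)→2520 …(+2); best=1020 via (C,hash)
  {ABC}: card=45000; try (A,hash)→7020, (A,merge)→10620, (C,hash)→14970, (A,nl_idx)→51420, (C,nl_idx)→115500, (C,merge)→172170 …(+2); best=7020 via (A,hash)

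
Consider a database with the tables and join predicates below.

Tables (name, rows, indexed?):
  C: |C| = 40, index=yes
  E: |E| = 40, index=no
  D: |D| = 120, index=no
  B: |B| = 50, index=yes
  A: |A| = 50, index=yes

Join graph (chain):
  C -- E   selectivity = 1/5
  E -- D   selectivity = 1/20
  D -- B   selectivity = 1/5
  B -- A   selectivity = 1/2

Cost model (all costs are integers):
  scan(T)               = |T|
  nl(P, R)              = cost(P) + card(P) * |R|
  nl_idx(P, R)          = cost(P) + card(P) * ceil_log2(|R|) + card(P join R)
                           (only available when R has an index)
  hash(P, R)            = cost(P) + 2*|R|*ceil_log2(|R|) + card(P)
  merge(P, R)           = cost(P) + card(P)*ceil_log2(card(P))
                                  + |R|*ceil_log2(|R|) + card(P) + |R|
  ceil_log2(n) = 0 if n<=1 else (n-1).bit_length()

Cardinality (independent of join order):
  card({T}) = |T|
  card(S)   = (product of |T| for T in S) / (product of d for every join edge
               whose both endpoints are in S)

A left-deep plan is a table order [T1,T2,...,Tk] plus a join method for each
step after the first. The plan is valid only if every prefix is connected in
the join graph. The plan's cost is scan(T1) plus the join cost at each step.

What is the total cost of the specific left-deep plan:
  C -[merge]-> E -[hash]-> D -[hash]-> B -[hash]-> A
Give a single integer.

24920

step 1: scan C: cost=40, card=40
step 2: join E via merge
    card(P join E) = 40*40/(5) = 320
    cost = 40 + 40*6 + 40*6 + 40 + 40 = 600
step 3: join D via hash
    card(P join D) = 320*120/(20) = 1920
    cost = 600 + 2*120*7 + 320 = 2600
step 4: join B via hash
    card(P join B) = 1920*50/(5) = 19200
    cost = 2600 + 2*50*6 + 1920 = 5120
step 5: join A via hash
    card(P join A) = 19200*50/(2) = 480000
    cost = 5120 + 2*50*6 + 19200 = 24920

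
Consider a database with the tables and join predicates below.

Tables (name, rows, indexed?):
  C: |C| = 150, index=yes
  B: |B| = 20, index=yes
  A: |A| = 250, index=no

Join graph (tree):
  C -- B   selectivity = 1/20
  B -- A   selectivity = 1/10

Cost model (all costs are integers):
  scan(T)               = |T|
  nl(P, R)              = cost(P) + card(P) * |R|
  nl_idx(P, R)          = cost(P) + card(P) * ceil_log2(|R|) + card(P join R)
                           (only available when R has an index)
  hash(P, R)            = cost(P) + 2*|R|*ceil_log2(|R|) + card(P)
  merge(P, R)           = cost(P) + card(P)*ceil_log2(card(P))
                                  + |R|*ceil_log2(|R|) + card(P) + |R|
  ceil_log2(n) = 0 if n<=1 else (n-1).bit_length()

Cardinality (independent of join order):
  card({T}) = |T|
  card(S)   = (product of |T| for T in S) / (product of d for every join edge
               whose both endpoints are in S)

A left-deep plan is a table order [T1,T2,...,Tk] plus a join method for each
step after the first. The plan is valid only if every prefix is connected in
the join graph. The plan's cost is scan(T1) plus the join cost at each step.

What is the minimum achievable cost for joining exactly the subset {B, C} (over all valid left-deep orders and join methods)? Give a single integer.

Selinger DP over subsets of {B,C}:
  {C}: scan cost=150, card=150
  {B}: scan cost=20, card=20
  {BC}: card=150; try (C,nl_idx)→330, (B,hash)→500, (B,nl_idx)→1050, (C,merge)→1490, (B,merge)→1620, (C,hash)→2440 …(+2); best=330 via (C,nl_idx)

330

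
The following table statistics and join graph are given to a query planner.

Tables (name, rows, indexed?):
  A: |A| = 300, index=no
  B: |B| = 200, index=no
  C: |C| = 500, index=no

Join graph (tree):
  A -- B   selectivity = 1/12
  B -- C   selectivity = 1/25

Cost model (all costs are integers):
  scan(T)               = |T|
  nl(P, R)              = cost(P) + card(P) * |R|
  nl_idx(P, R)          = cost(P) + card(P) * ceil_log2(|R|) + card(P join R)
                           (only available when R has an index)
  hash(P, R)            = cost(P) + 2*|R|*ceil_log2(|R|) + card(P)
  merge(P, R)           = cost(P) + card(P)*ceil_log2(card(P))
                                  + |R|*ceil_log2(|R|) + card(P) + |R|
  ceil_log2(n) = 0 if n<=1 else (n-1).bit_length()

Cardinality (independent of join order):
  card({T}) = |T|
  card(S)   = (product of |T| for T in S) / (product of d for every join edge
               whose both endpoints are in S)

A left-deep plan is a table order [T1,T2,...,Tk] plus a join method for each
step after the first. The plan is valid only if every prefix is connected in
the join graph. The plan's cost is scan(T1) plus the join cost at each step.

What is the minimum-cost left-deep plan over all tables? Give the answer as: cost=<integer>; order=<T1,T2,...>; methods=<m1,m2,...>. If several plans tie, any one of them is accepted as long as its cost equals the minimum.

Selinger DP (subsets sized 1..n):
  {A}: scan cost=300, card=300
  {B}: scan cost=200, card=200
  {C}: scan cost=500, card=500
  {AB}: card=5000; try (B,hash)→3800, (A,merge)→5000, (B,merge)→5100, (A,hash)→5800, (A,nl)→60200, (B,nl)→60300; best=3800 via (B,hash)
  {BC}: card=4000; try (B,hash)→4200, (C,merge)→7000, (B,merge)→7300, (C,hash)→9400, (C,nl)→100200, (B,nl)→100500; best=4200 via (B,hash)
  {ABC}: card=100000; try (A,hash)→13600, (C,hash)→17800, (A,merge)→59200, (C,merge)→78800, (A,nl)→1204200, (C,nl)→2503800; best=13600 via (A,hash)

cost=13600; order=C,B,A; methods=hash,hash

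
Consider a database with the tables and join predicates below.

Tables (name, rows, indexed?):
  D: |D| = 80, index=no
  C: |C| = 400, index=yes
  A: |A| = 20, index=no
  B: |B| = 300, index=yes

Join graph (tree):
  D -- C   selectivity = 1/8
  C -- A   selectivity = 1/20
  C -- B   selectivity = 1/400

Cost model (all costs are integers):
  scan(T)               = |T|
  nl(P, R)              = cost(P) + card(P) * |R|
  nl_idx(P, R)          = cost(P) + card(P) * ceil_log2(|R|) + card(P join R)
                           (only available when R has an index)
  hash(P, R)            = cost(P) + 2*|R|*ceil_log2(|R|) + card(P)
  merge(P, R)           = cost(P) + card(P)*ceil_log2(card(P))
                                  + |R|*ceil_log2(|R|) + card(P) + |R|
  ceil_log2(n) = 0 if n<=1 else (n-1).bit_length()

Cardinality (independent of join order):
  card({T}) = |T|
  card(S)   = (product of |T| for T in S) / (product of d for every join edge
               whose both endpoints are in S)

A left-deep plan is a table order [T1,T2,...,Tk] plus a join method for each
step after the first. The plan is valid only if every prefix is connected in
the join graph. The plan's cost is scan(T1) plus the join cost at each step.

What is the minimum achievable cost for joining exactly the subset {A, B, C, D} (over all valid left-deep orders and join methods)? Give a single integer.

Selinger DP over subsets of {A,B,C,D}:
  {D}: scan cost=80, card=80
  {C}: scan cost=400, card=400
  {A}: scan cost=20, card=20
  {B}: scan cost=300, card=300
  {CD}: card=4000; try (D,hash)→1920, (C,merge)→4720, (C,nl_idx)→4800, (D,merge)→5040, (C,hash)→7360, (C,nl)→32080 …(+1); best=1920 via (D,hash)
  {AC}: card=400; try (C,nl_idx)→600, (A,hash)→1000, (C,merge)→4140, (A,merge)→4520, (C,hash)→7240, (C,nl)→8020 …(+1); best=600 via (C,nl_idx)
  {BC}: card=300; try (C,nl_idx)→3300, (B,nl_idx)→4300, (B,hash)→6200, (C,merge)→7300, (B,merge)→7400, (C,hash)→7800 …(+2); best=3300 via (C,nl_idx)
  {ACD}: card=4000; try (D,hash)→2120, (D,merge)→5240, (A,hash)→6120, (D,nl)→32600, (A,merge)→54040, (A,nl)→81920; best=2120 via (D,hash)
  {BCD}: card=3000; try (D,hash)→4720, (D,merge)→6940, (B,hash)→11320, (D,nl)→27300, (B,nl_idx)→40920, (B,merge)→56920 …(+1); best=4720 via (D,hash)
  {ABC}: card=300; try (A,hash)→3800, (B,nl_idx)→4500, (B,hash)→6400, (A,merge)→6420, (B,merge)→7600, (A,nl)→9300 …(+1); best=3800 via (A,hash)
  {ABCD}: card=3000; try (D,hash)→5220, (D,merge)→7440, (A,hash)→7920, (B,hash)→11520, (D,nl)→27800, (B,nl_idx)→41120 …(+4); best=5220 via (D,hash)

5220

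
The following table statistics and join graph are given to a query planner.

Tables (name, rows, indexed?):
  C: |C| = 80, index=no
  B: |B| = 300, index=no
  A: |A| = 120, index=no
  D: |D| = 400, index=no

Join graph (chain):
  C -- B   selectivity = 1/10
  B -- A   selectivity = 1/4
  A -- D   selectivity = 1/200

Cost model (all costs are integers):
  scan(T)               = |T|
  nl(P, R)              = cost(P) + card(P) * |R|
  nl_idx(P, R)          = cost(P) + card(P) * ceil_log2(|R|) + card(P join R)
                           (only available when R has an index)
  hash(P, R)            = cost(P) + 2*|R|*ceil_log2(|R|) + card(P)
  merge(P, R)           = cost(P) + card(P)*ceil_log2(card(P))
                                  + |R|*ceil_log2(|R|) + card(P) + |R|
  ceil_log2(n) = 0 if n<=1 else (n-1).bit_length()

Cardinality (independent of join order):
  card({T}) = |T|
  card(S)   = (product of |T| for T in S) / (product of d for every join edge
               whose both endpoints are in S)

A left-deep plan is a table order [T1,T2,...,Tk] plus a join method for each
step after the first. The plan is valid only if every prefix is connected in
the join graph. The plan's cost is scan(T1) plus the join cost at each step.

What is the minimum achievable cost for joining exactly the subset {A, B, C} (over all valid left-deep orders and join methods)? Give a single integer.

5800

Selinger DP over subsets of {A,B,C}:
  {C}: scan cost=80, card=80
  {B}: scan cost=300, card=300
  {A}: scan cost=120, card=120
  {BC}: card=2400; try (C,hash)→1720, (B,merge)→3720, (C,merge)→3940, (B,hash)→5560, (B,nl)→24080, (C,nl)→24300; best=1720 via (C,hash)
  {AB}: card=9000; try (A,hash)→2280, (B,merge)→4080, (A,merge)→4260, (B,hash)→5640, (B,nl)→36120, (A,nl)→36300; best=2280 via (A,hash)
  {ABC}: card=72000; try (A,hash)→5800, (C,hash)→12400, (A,merge)→33880, (C,merge)→137920, (A,nl)→289720, (C,nl)→722280; best=5800 via (A,hash)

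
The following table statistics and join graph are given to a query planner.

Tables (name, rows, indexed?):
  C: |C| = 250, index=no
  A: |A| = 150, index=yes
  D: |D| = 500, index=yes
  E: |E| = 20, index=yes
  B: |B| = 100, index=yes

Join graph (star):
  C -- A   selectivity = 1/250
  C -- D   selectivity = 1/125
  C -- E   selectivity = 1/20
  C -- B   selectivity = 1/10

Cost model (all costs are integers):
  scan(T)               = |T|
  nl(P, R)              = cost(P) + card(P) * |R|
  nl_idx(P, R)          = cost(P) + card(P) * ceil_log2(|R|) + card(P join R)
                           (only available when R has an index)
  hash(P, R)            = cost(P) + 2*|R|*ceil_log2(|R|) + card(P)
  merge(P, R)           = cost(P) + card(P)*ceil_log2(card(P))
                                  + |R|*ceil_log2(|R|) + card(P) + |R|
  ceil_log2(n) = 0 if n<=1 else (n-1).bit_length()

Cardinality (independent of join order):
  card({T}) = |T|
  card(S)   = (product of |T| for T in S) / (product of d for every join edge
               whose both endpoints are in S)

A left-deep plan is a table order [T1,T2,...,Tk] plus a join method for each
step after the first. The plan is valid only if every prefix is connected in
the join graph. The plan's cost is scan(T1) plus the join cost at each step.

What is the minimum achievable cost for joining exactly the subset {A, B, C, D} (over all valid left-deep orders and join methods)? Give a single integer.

6350

Selinger DP over subsets of {A,B,C,D}:
  {C}: scan cost=250, card=250
  {A}: scan cost=150, card=150
  {D}: scan cost=500, card=500
  {B}: scan cost=100, card=100
  {AC}: card=150; try (A,nl_idx)→2400, (A,hash)→2900, (C,merge)→3750, (A,merge)→3850, (C,hash)→4300, (C,nl)→37650 …(+1); best=2400 via (A,nl_idx)
  {CD}: card=1000; try (D,nl_idx)→3500, (C,hash)→5000, (D,merge)→7500, (C,merge)→7750, (D,hash)→9500, (D,nl)→125250 …(+1); best=3500 via (D,nl_idx)
  {BC}: card=2500; try (B,hash)→1900, (C,merge)→3150, (B,merge)→3300, (C,hash)→4200, (B,nl_idx)→4500, (C,nl)→25100 …(+1); best=1900 via (B,hash)
  {ACD}: card=600; try (D,nl_idx)→4350, (A,hash)→6900, (D,merge)→8750, (D,hash)→11550, (A,nl_idx)→12100, (A,merge)→15850 …(+2); best=4350 via (D,nl_idx)
  {ABC}: card=1500; try (B,hash)→3950, (B,merge)→4550, (B,nl_idx)→4950, (A,hash)→6800, (B,nl)→17400, (A,nl_idx)→23400 …(+2); best=3950 via (B,hash)
  {BCD}: card=10000; try (B,hash)→5900, (D,hash)→13400, (B,merge)→15300, (B,nl_idx)→20500, (D,nl_idx)→34400, (D,merge)→39400 …(+2); best=5900 via (B,hash)
  {ABCD}: card=6000; try (B,hash)→6350, (B,merge)→11750, (D,hash)→14450, (B,nl_idx)→14550, (A,hash)→18300, (D,nl_idx)→23450 …(+6); best=6350 via (B,hash)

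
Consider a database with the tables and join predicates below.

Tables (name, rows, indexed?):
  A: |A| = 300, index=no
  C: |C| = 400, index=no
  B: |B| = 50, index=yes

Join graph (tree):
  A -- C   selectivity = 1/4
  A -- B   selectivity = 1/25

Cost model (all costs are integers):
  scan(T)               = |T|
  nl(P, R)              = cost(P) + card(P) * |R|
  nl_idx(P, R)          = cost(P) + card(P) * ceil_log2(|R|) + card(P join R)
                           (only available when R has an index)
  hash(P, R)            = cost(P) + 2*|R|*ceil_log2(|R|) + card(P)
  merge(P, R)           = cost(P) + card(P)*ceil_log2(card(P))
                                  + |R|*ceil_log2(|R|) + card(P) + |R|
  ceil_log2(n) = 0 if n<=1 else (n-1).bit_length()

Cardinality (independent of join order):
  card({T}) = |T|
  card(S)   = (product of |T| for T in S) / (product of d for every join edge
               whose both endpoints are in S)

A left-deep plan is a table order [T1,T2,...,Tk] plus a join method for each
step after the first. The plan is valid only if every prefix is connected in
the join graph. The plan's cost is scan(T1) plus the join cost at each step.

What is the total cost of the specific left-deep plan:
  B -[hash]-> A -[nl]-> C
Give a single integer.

245500

step 1: scan B: cost=50, card=50
step 2: join A via hash
    card(P join A) = 50*300/(25) = 600
    cost = 50 + 2*300*9 + 50 = 5500
step 3: join C via nl
    card(P join C) = 600*400/(4) = 60000
    cost = 5500 + 600*400 = 245500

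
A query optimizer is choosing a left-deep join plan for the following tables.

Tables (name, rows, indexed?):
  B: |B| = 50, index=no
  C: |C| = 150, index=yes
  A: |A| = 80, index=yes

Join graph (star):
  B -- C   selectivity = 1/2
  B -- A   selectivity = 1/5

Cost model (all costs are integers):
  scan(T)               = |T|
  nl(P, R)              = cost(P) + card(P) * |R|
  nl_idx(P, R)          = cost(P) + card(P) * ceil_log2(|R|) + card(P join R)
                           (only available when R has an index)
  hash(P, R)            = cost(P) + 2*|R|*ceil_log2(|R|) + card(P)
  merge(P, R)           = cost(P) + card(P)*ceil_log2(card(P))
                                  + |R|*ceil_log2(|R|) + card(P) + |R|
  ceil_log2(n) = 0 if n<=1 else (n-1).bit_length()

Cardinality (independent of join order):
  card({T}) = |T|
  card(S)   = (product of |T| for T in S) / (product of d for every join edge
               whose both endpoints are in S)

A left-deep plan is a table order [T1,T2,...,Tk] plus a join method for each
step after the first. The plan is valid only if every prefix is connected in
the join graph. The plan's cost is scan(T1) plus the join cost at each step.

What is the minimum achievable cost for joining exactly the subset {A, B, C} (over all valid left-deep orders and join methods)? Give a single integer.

3960

Selinger DP over subsets of {A,B,C}:
  {B}: scan cost=50, card=50
  {C}: scan cost=150, card=150
  {A}: scan cost=80, card=80
  {BC}: card=3750; try (B,hash)→900, (C,merge)→1750, (B,merge)→1850, (C,hash)→2500, (C,nl_idx)→4200, (C,nl)→7550 …(+1); best=900 via (B,hash)
  {AB}: card=800; try (B,hash)→760, (A,merge)→1040, (B,merge)→1070, (A,nl_idx)→1200, (A,hash)→1220, (A,nl)→4050 …(+1); best=760 via (B,hash)
  {ABC}: card=60000; try (C,hash)→3960, (A,hash)→5770, (C,merge)→10910, (A,merge)→50290, (C,nl_idx)→67160, (A,nl_idx)→87150 …(+2); best=3960 via (C,hash)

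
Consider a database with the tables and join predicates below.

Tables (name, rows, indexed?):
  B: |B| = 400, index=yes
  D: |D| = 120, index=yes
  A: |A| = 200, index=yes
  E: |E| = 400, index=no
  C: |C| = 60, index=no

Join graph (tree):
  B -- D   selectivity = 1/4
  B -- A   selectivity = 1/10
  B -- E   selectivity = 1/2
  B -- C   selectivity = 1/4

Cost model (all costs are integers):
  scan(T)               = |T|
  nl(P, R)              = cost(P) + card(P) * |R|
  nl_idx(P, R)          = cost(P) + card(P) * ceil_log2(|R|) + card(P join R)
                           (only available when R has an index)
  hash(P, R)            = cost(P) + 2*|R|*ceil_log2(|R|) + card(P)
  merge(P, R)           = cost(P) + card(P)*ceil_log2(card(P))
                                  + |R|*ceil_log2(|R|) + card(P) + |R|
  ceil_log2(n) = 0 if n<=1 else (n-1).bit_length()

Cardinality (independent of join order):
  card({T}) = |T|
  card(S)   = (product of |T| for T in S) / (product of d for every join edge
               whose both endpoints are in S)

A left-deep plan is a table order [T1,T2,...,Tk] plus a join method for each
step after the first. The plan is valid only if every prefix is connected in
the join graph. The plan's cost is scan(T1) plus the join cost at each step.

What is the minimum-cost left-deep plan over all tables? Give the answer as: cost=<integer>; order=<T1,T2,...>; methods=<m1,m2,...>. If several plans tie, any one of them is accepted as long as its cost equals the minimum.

Selinger DP (subsets sized 1..n):
  {B}: scan cost=400, card=400
  {D}: scan cost=120, card=120
  {A}: scan cost=200, card=200
  {E}: scan cost=400, card=400
  {C}: scan cost=60, card=60
  {BD}: card=12000; try (D,hash)→2480, (B,merge)→5080, (D,merge)→5360, (B,hash)→7440, (B,nl_idx)→13200, (D,nl_idx)→15200 …(+2); best=2480 via (D,hash)
  {AB}: card=8000; try (A,hash)→4000, (B,merge)→6000, (A,merge)→6200, (B,hash)→7600, (B,nl_idx)→10000, (A,nl_idx)→11600 …(+2); best=4000 via (A,hash)
  {BE}: card=80000; try (E,hash)→8000, (B,hash)→8000, (E,merge)→8400, (B,merge)→8400, (B,nl_idx)→84000, (E,nl)→160400 …(+1); best=8000 via (E,hash)
  {BC}: card=6000; try (C,hash)→1520, (B,merge)→4480, (C,merge)→4820, (B,nl_idx)→6600, (B,hash)→7320, (B,nl)→24060 …(+1); best=1520 via (C,hash)
  {ABD}: card=240000; try (D,hash)→13680, (A,hash)→17680, (D,merge)→116960, (A,merge)→184280, (D,nl_idx)→300000, (A,nl_idx)→338480 …(+2); best=13680 via (D,hash)
  {BDE}: card=2400000; try (E,hash)→21680, (D,hash)→89680, (E,merge)→186480, (D,merge)→1448960, (D,nl_idx)→2968000, (E,nl)→4802480 …(+1); best=21680 via (E,hash)
  {BCD}: card=180000; try (D,hash)→9200, (C,hash)→15200, (D,merge)→86480, (C,merge)→182900, (D,nl_idx)→223520, (D,nl)→721520 …(+1); best=9200 via (D,hash)
  {ABE}: card=1600000; try (E,hash)→19200, (A,hash)→91200, (E,merge)→120000, (A,merge)→1449800, (A,nl_idx)→2248000, (E,nl)→3204000 …(+1); best=19200 via (E,hash)
  {ABC}: card=120000; try (A,hash)→10720, (C,hash)→12720, (A,merge)→87320, (C,merge)→116420, (A,nl_idx)→169520, (C,nl)→484000 …(+1); best=10720 via (A,hash)
  {BCE}: card=1200000; try (E,hash)→14720, (C,hash)→88720, (E,merge)→89520, (C,merge)→1448420, (E,nl)→2401520, (C,nl)→4808000; best=14720 via (E,hash)
  {ABDE}: card=48000000; try (E,hash)→260880, (D,hash)→1620880, (A,hash)→2424880, (E,merge)→4577680, (D,merge)→35220160, (A,merge)→55223480 …(+5); best=260880 via (E,hash)
  {ABCD}: card=3600000; try (D,hash)→132400, (A,hash)→192400, (C,hash)→254400, (D,merge)→2171680, (A,merge)→3431000, (D,nl_idx)→4450720 …(+5); best=132400 via (D,hash)
  {BCDE}: card=36000000; try (E,hash)→196400, (D,hash)→1216400, (C,hash)→2422400, (E,merge)→3433200, (D,merge)→26415680, (D,nl_idx)→44414720 …(+4); best=196400 via (E,hash)
  {ABCE}: card=24000000; try (E,hash)→137920, (A,hash)→1217920, (C,hash)→1619920, (E,merge)→2174720, (A,merge)→26416520, (A,nl_idx)→33614720 …(+4); best=137920 via (E,hash)
  {ABCDE}: card=720000000; try (E,hash)→3739600, (D,hash)→24139600, (A,hash)→36199600, (C,hash)→48261600, (E,merge)→82936400, (D,merge)→624138880 …(+8); best=3739600 via (E,hash)

cost=3739600; order=B,C,A,D,E; methods=hash,hash,hash,hash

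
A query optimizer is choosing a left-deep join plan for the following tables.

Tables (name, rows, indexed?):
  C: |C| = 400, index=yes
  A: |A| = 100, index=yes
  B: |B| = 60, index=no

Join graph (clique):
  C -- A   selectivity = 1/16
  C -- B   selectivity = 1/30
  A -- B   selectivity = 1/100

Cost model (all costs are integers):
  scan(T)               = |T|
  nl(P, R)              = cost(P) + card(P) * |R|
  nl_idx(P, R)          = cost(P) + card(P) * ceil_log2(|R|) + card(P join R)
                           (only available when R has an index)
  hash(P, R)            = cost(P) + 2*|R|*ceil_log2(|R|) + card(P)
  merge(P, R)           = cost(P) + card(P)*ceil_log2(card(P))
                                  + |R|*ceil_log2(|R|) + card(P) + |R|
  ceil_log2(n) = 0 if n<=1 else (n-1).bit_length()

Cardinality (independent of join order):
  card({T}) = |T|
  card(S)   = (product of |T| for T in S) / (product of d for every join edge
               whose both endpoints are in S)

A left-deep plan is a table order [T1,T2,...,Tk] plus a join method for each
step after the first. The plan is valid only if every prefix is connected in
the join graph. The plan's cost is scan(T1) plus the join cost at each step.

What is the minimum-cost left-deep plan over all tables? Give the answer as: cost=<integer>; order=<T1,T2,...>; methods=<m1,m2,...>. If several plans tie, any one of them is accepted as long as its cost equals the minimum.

Selinger DP (subsets sized 1..n):
  {C}: scan cost=400, card=400
  {A}: scan cost=100, card=100
  {B}: scan cost=60, card=60
  {AC}: card=2500; try (A,hash)→2200, (C,nl_idx)→3500, (C,merge)→4900, (A,merge)→5200, (A,nl_idx)→5700, (C,hash)→7400 …(+2); best=2200 via (A,hash)
  {BC}: card=800; try (C,nl_idx)→1400, (B,hash)→1520, (C,merge)→4480, (B,merge)→4820, (C,hash)→7320, (C,nl)→24060 …(+1); best=1400 via (C,nl_idx)
  {AB}: card=60; try (A,nl_idx)→540, (B,hash)→920, (A,merge)→1280, (B,merge)→1320, (A,hash)→1520, (A,nl)→6060 …(+1); best=540 via (A,nl_idx)
  {ABC}: card=50; try (C,nl_idx)→1130, (A,hash)→3600, (C,merge)→4960, (B,hash)→5420, (A,nl_idx)→7050, (C,hash)→7800 …(+5); best=1130 via (C,nl_idx)

cost=1130; order=B,A,C; methods=nl_idx,nl_idx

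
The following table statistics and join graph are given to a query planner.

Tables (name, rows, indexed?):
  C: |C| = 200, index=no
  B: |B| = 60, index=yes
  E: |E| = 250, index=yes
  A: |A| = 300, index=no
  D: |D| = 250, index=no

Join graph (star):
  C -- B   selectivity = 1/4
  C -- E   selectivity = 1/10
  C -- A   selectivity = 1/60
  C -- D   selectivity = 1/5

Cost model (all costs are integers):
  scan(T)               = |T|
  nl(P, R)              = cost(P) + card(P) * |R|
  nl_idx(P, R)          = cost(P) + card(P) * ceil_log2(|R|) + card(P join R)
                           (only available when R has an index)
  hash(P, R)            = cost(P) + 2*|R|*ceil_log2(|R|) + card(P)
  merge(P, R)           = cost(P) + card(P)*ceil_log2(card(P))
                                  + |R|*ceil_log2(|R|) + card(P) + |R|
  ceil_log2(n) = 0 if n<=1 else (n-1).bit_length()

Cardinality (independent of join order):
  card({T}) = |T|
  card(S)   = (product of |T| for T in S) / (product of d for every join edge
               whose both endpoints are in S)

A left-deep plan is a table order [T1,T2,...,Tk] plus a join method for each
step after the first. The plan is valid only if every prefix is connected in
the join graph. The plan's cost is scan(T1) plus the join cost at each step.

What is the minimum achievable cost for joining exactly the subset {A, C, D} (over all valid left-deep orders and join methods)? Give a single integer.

Selinger DP over subsets of {A,C,D}:
  {C}: scan cost=200, card=200
  {A}: scan cost=300, card=300
  {D}: scan cost=250, card=250
  {AC}: card=1000; try (C,hash)→3800, (A,merge)→5000, (C,merge)→5100, (A,hash)→5800, (A,nl)→60200, (C,nl)→60300; best=3800 via (C,hash)
  {CD}: card=10000; try (C,hash)→3700, (D,merge)→4250, (C,merge)→4300, (D,hash)→4400, (D,nl)→50200, (C,nl)→50250; best=3700 via (C,hash)
  {ACD}: card=50000; try (D,hash)→8800, (D,merge)→17050, (A,hash)→19100, (A,merge)→156700, (D,nl)→253800, (A,nl)→3003700; best=8800 via (D,hash)

8800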